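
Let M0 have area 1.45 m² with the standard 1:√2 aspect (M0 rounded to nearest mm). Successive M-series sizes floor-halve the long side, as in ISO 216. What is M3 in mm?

Let M0's short side be w mm. w · w√2 = 1.45 m² = 1,450,000 mm², so w ≈ 1012.6 mm and w√2 ≈ 1432.0 mm → M0 = 1013 × 1432 mm.
M1: ⌊1432/2⌋ × 1013 = 716 × 1013 mm
M2: ⌊1013/2⌋ × 716 = 506 × 716 mm
M3: ⌊716/2⌋ × 506 = 358 × 506 mm

358 × 506 mm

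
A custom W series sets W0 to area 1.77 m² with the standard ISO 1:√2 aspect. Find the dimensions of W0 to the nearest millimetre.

1119 × 1582 mm

Let the short side be w mm. Then w · w√2 = 1.77 m² = 1,770,000 mm².
w² = 1,770,000/√2, so w ≈ 1118.7 mm; long side = w√2 ≈ 1582.1 mm.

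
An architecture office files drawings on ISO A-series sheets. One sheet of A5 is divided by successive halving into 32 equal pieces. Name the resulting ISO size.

A10

32 = 2^5, so 5 halving steps.
A5 → A6 → … → A10 after 5 steps.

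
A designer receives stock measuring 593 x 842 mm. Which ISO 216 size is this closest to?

Aspect ratio 842/593 ≈ 1.420 — close to the ISO √2 ≈ 1.414.
In the A-series (A0 area = 1 m²): A1 = 594 × 841 mm.
Off by 2 mm total — nearest standard size.

A1 (594 × 841 mm)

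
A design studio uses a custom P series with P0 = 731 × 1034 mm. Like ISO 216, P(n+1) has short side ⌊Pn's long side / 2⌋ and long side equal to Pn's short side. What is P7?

P1 = 517 × 731 mm (from P0 by 1 halving).
P2: ⌊731/2⌋ × 517 = 365 × 517 mm
P3: ⌊517/2⌋ × 365 = 258 × 365 mm
P4: ⌊365/2⌋ × 258 = 182 × 258 mm
P5: ⌊258/2⌋ × 182 = 129 × 182 mm
P6: ⌊182/2⌋ × 129 = 91 × 129 mm
P7: ⌊129/2⌋ × 91 = 64 × 91 mm

64 × 91 mm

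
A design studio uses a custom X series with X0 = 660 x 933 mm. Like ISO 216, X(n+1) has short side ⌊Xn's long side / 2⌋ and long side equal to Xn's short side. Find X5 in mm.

X1: ⌊933/2⌋ × 660 = 466 × 660 mm
X2: ⌊660/2⌋ × 466 = 330 × 466 mm
X3: ⌊466/2⌋ × 330 = 233 × 330 mm
X4: ⌊330/2⌋ × 233 = 165 × 233 mm
X5: ⌊233/2⌋ × 165 = 116 × 165 mm

116 × 165 mm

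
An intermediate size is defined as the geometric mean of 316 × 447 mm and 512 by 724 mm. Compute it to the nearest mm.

402 × 569 mm

Short side: √(316 · 512) = √161792 ≈ 402.2 → 402 mm
Long side: √(447 · 724) = √323628 ≈ 568.9 → 569 mm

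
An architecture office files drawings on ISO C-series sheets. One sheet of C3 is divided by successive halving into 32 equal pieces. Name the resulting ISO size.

C8

32 = 2^5, so 5 halving steps.
C3 → C4 → … → C8 after 5 steps.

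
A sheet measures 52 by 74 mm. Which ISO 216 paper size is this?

A8 (52 × 74 mm)

Aspect ratio 74/52 ≈ 1.423 — close to the ISO √2 ≈ 1.414.
In the A-series (A0 area = 1 m²): A8 = 52 × 74 mm.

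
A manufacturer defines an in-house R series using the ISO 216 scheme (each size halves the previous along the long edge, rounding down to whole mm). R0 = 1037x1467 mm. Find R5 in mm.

R1: ⌊1467/2⌋ × 1037 = 733 × 1037 mm
R2: ⌊1037/2⌋ × 733 = 518 × 733 mm
R3: ⌊733/2⌋ × 518 = 366 × 518 mm
R4: ⌊518/2⌋ × 366 = 259 × 366 mm
R5: ⌊366/2⌋ × 259 = 183 × 259 mm

183 × 259 mm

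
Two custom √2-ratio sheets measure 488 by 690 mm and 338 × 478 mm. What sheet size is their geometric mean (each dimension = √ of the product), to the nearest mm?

406 × 574 mm

Short side: √(488 · 338) = √164944 ≈ 406.1 → 406 mm
Long side: √(690 · 478) = √329820 ≈ 574.3 → 574 mm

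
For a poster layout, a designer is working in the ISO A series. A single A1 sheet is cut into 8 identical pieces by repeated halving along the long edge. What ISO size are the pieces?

8 = 2^3, so 3 halving steps.
A1 → A2 → … → A4 after 3 steps.

A4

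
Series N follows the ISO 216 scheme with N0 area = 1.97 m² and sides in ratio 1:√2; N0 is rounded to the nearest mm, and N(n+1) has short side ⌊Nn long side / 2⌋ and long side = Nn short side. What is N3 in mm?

417 × 590 mm

Let N0's short side be w mm. w · w√2 = 1.97 m² = 1,970,000 mm², so w ≈ 1180.3 mm and w√2 ≈ 1669.1 mm → N0 = 1180 × 1669 mm.
N1: ⌊1669/2⌋ × 1180 = 834 × 1180 mm
N2: ⌊1180/2⌋ × 834 = 590 × 834 mm
N3: ⌊834/2⌋ × 590 = 417 × 590 mm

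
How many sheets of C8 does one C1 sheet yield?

C1 = 648 × 917 mm; C8 = 57 × 81 mm.
Each halving step doubles the count; 7 steps from C1 to C8.
2^7 = 128.

128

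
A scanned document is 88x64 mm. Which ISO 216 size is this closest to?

Aspect ratio 88/64 ≈ 1.375 (ISO target is √2 ≈ 1.414).
In the B-series (B0 = 1000 × 1414 mm): B8 = 62 × 88 mm.
Off by 2 mm total — nearest standard size.

B8 (62 × 88 mm)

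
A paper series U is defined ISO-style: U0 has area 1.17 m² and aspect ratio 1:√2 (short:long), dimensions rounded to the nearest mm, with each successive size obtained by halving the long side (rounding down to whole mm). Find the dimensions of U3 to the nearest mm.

321 × 455 mm

Let U0's short side be w mm. w · w√2 = 1.17 m² = 1,170,000 mm², so w ≈ 909.6 mm and w√2 ≈ 1286.3 mm → U0 = 910 × 1286 mm.
U1: ⌊1286/2⌋ × 910 = 643 × 910 mm
U2: ⌊910/2⌋ × 643 = 455 × 643 mm
U3: ⌊643/2⌋ × 455 = 321 × 455 mm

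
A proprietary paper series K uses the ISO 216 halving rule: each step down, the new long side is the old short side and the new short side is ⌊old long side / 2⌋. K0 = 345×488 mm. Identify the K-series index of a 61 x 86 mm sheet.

K0: 345 × 488 mm
K1: 244 × 345 mm
K2: 172 × 244 mm
K3: 122 × 172 mm
K4: 86 × 122 mm
K5: 61 × 86 mm
K6: 43 × 61 mm
→ matches K5.

K5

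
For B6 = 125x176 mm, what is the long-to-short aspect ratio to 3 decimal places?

1.408

176 / 125 = 1.408
ISO 216 targets √2 ≈ 1.414; the -0.006 deviation is from mm rounding.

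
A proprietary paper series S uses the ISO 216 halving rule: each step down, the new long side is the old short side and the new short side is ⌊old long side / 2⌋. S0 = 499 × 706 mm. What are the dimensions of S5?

S1: ⌊706/2⌋ × 499 = 353 × 499 mm
S2: ⌊499/2⌋ × 353 = 249 × 353 mm
S3: ⌊353/2⌋ × 249 = 176 × 249 mm
S4: ⌊249/2⌋ × 176 = 124 × 176 mm
S5: ⌊176/2⌋ × 124 = 88 × 124 mm

88 × 124 mm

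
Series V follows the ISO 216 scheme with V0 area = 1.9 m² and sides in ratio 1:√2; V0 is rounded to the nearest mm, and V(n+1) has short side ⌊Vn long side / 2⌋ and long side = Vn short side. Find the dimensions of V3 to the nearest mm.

409 × 579 mm

Let V0's short side be w mm. w · w√2 = 1.9 m² = 1,900,000 mm², so w ≈ 1159.1 mm and w√2 ≈ 1639.2 mm → V0 = 1159 × 1639 mm.
V1: ⌊1639/2⌋ × 1159 = 819 × 1159 mm
V2: ⌊1159/2⌋ × 819 = 579 × 819 mm
V3: ⌊819/2⌋ × 579 = 409 × 579 mm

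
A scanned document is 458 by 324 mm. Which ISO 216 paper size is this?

C3 (324 × 458 mm)

Aspect ratio 458/324 ≈ 1.414 — close to the ISO √2 ≈ 1.414.
In the C-series (envelope sizes, between A and B): C3 = 324 × 458 mm.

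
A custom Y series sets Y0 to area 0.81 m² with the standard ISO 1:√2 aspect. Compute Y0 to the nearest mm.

757 × 1070 mm

Let the short side be w mm. Then w · w√2 = 0.81 m² = 810,000 mm².
w² = 810,000/√2, so w ≈ 756.8 mm; long side = w√2 ≈ 1070.3 mm.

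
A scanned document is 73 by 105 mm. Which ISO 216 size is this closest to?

A7 (74 × 105 mm)

Aspect ratio 105/73 ≈ 1.438 (ISO target is √2 ≈ 1.414).
In the A-series (A0 area = 1 m²): A7 = 74 × 105 mm.
Off by 1 mm total — nearest standard size.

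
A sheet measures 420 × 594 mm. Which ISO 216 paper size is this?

A2 (420 × 594 mm)

Aspect ratio 594/420 ≈ 1.414 — close to the ISO √2 ≈ 1.414.
In the A-series (A0 area = 1 m²): A2 = 420 × 594 mm.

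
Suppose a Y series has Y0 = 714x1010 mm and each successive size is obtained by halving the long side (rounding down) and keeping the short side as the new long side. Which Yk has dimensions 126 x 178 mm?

Y0: 714 × 1010 mm
Y1: 505 × 714 mm
Y2: 357 × 505 mm
Y3: 252 × 357 mm
Y4: 178 × 252 mm
Y5: 126 × 178 mm
Y6: 89 × 126 mm
→ matches Y5.

Y5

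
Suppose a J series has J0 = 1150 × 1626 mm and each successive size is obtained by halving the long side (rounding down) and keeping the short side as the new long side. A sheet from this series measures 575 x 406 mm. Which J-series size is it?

J3

J0: 1150 × 1626 mm
J1: 813 × 1150 mm
J2: 575 × 813 mm
J3: 406 × 575 mm
J4: 287 × 406 mm
→ matches J3.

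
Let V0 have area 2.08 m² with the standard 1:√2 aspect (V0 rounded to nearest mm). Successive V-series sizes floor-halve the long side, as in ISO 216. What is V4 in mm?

303 × 428 mm

Let V0's short side be w mm. w · w√2 = 2.08 m² = 2,080,000 mm², so w ≈ 1212.8 mm and w√2 ≈ 1715.1 mm → V0 = 1213 × 1715 mm.
V1: ⌊1715/2⌋ × 1213 = 857 × 1213 mm
V2: ⌊1213/2⌋ × 857 = 606 × 857 mm
V3: ⌊857/2⌋ × 606 = 428 × 606 mm
V4: ⌊606/2⌋ × 428 = 303 × 428 mm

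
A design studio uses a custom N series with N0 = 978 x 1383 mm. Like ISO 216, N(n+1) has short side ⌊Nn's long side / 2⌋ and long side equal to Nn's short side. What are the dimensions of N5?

172 × 244 mm

N1: ⌊1383/2⌋ × 978 = 691 × 978 mm
N2: ⌊978/2⌋ × 691 = 489 × 691 mm
N3: ⌊691/2⌋ × 489 = 345 × 489 mm
N4: ⌊489/2⌋ × 345 = 244 × 345 mm
N5: ⌊345/2⌋ × 244 = 172 × 244 mm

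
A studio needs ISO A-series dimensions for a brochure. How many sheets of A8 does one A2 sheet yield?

A2 = 420 × 594 mm; A8 = 52 × 74 mm.
Each halving step doubles the count; 6 steps from A2 to A8.
2^6 = 64.

64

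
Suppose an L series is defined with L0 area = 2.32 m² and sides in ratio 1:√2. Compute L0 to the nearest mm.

1281 × 1811 mm

Let the short side be w mm. Then w · w√2 = 2.32 m² = 2,320,000 mm².
w² = 2,320,000/√2, so w ≈ 1280.8 mm; long side = w√2 ≈ 1811.3 mm.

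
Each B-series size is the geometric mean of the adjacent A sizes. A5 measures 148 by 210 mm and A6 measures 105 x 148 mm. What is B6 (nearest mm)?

125 × 176 mm

Short side: √(148 · 105) = √15540 ≈ 124.7 → 125 mm
Long side: √(210 · 148) = √31080 ≈ 176.3 → 176 mm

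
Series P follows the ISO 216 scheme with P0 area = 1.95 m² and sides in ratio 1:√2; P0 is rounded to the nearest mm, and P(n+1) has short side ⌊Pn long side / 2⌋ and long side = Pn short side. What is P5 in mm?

Let P0's short side be w mm. w · w√2 = 1.95 m² = 1,950,000 mm², so w ≈ 1174.2 mm and w√2 ≈ 1660.6 mm → P0 = 1174 × 1661 mm.
P1: ⌊1661/2⌋ × 1174 = 830 × 1174 mm
P2: ⌊1174/2⌋ × 830 = 587 × 830 mm
P3: ⌊830/2⌋ × 587 = 415 × 587 mm
P4: ⌊587/2⌋ × 415 = 293 × 415 mm
P5: ⌊415/2⌋ × 293 = 207 × 293 mm

207 × 293 mm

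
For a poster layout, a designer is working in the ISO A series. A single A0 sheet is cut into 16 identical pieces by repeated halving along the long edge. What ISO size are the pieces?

A4

16 = 2^4, so 4 halving steps.
A0 → A1 → … → A4 after 4 steps.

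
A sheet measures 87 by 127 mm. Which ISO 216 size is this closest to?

Aspect ratio 127/87 ≈ 1.460 (ISO target is √2 ≈ 1.414).
In the B-series (B0 = 1000 × 1414 mm): B7 = 88 × 125 mm.
Off by 3 mm total — nearest standard size.

B7 (88 × 125 mm)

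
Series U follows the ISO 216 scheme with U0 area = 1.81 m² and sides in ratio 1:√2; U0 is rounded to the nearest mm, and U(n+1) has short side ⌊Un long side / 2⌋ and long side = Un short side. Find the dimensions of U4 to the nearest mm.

282 × 400 mm

Let U0's short side be w mm. w · w√2 = 1.81 m² = 1,810,000 mm², so w ≈ 1131.3 mm and w√2 ≈ 1599.9 mm → U0 = 1131 × 1600 mm.
U1: ⌊1600/2⌋ × 1131 = 800 × 1131 mm
U2: ⌊1131/2⌋ × 800 = 565 × 800 mm
U3: ⌊800/2⌋ × 565 = 400 × 565 mm
U4: ⌊565/2⌋ × 400 = 282 × 400 mm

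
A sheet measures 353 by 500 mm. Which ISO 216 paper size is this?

B3 (353 × 500 mm)

Aspect ratio 500/353 ≈ 1.416 — close to the ISO √2 ≈ 1.414.
In the B-series (B0 = 1000 × 1414 mm): B3 = 353 × 500 mm.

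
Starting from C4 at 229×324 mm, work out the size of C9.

40 × 57 mm

C5: ⌊324/2⌋ × 229 = 162 × 229 mm
C6: ⌊229/2⌋ × 162 = 114 × 162 mm
C7: ⌊162/2⌋ × 114 = 81 × 114 mm
C8: ⌊114/2⌋ × 81 = 57 × 81 mm
C9: ⌊81/2⌋ × 57 = 40 × 57 mm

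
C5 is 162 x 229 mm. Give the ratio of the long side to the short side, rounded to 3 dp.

229 / 162 = 1.414
Matches √2 ≈ 1.414 — the ISO 216 defining ratio.

1.414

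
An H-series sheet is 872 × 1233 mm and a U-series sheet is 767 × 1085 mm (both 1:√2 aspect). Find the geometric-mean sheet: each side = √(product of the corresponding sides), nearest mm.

Short side: √(872 · 767) = √668824 ≈ 817.8 → 818 mm
Long side: √(1233 · 1085) = √1337805 ≈ 1156.6 → 1157 mm

818 × 1157 mm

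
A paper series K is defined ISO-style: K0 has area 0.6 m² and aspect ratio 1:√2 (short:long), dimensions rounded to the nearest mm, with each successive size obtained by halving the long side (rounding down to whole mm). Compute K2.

Let K0's short side be w mm. w · w√2 = 0.6 m² = 600,000 mm², so w ≈ 651.4 mm and w√2 ≈ 921.2 mm → K0 = 651 × 921 mm.
K1: ⌊921/2⌋ × 651 = 460 × 651 mm
K2: ⌊651/2⌋ × 460 = 325 × 460 mm

325 × 460 mm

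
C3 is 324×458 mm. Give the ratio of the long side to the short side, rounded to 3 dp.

458 / 324 = 1.414
Matches √2 ≈ 1.414 — the ISO 216 defining ratio.

1.414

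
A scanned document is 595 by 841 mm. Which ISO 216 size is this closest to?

Aspect ratio 841/595 ≈ 1.413 — close to the ISO √2 ≈ 1.414.
In the A-series (A0 area = 1 m²): A1 = 594 × 841 mm.
Off by 1 mm total — nearest standard size.

A1 (594 × 841 mm)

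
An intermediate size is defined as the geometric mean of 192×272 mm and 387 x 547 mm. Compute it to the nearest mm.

Short side: √(192 · 387) = √74304 ≈ 272.6 → 273 mm
Long side: √(272 · 547) = √148784 ≈ 385.7 → 386 mm

273 × 386 mm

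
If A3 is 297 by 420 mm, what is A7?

A4: ⌊420/2⌋ × 297 = 210 × 297 mm
A5: ⌊297/2⌋ × 210 = 148 × 210 mm
A6: ⌊210/2⌋ × 148 = 105 × 148 mm
A7: ⌊148/2⌋ × 105 = 74 × 105 mm

74 × 105 mm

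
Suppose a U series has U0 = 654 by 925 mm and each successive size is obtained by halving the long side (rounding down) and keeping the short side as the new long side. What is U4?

163 × 231 mm

U1: ⌊925/2⌋ × 654 = 462 × 654 mm
U2: ⌊654/2⌋ × 462 = 327 × 462 mm
U3: ⌊462/2⌋ × 327 = 231 × 327 mm
U4: ⌊327/2⌋ × 231 = 163 × 231 mm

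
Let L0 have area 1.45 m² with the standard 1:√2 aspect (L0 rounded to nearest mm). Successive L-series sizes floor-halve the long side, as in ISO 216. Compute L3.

Let L0's short side be w mm. w · w√2 = 1.45 m² = 1,450,000 mm², so w ≈ 1012.6 mm and w√2 ≈ 1432.0 mm → L0 = 1013 × 1432 mm.
L1: ⌊1432/2⌋ × 1013 = 716 × 1013 mm
L2: ⌊1013/2⌋ × 716 = 506 × 716 mm
L3: ⌊716/2⌋ × 506 = 358 × 506 mm

358 × 506 mm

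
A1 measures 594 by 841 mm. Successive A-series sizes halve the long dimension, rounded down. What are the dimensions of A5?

A2: ⌊841/2⌋ × 594 = 420 × 594 mm
A3: ⌊594/2⌋ × 420 = 297 × 420 mm
A4: ⌊420/2⌋ × 297 = 210 × 297 mm
A5: ⌊297/2⌋ × 210 = 148 × 210 mm

148 × 210 mm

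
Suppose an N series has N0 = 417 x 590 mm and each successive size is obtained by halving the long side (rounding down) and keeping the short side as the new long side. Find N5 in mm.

73 × 104 mm

N1: ⌊590/2⌋ × 417 = 295 × 417 mm
N2: ⌊417/2⌋ × 295 = 208 × 295 mm
N3: ⌊295/2⌋ × 208 = 147 × 208 mm
N4: ⌊208/2⌋ × 147 = 104 × 147 mm
N5: ⌊147/2⌋ × 104 = 73 × 104 mm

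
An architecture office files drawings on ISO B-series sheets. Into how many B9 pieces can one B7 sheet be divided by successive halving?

B7 = 88 × 125 mm; B9 = 44 × 62 mm.
Each halving step doubles the count; 2 steps from B7 to B9.
2^2 = 4.

4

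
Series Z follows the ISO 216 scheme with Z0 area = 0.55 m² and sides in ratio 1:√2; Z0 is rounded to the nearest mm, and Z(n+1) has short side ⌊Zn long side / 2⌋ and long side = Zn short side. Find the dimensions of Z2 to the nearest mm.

312 × 441 mm

Let Z0's short side be w mm. w · w√2 = 0.55 m² = 550,000 mm², so w ≈ 623.6 mm and w√2 ≈ 881.9 mm → Z0 = 624 × 882 mm.
Z1: ⌊882/2⌋ × 624 = 441 × 624 mm
Z2: ⌊624/2⌋ × 441 = 312 × 441 mm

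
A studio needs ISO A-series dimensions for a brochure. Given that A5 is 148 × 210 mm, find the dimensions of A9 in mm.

A6: ⌊210/2⌋ × 148 = 105 × 148 mm
A7: ⌊148/2⌋ × 105 = 74 × 105 mm
A8: ⌊105/2⌋ × 74 = 52 × 74 mm
A9: ⌊74/2⌋ × 52 = 37 × 52 mm

37 × 52 mm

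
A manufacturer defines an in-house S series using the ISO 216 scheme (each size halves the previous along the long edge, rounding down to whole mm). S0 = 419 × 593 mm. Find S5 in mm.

74 × 104 mm

S1: ⌊593/2⌋ × 419 = 296 × 419 mm
S2: ⌊419/2⌋ × 296 = 209 × 296 mm
S3: ⌊296/2⌋ × 209 = 148 × 209 mm
S4: ⌊209/2⌋ × 148 = 104 × 148 mm
S5: ⌊148/2⌋ × 104 = 74 × 104 mm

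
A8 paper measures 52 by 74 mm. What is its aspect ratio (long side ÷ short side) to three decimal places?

1.423

74 / 52 = 1.423
ISO 216 targets √2 ≈ 1.414; the +0.009 deviation is from mm rounding.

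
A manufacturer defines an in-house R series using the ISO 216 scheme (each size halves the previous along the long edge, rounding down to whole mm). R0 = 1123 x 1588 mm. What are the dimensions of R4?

280 × 397 mm

R1: ⌊1588/2⌋ × 1123 = 794 × 1123 mm
R2: ⌊1123/2⌋ × 794 = 561 × 794 mm
R3: ⌊794/2⌋ × 561 = 397 × 561 mm
R4: ⌊561/2⌋ × 397 = 280 × 397 mm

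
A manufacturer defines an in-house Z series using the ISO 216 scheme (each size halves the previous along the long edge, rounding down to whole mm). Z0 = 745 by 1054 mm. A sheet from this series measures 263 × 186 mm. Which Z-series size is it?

Z4

Z0: 745 × 1054 mm
Z1: 527 × 745 mm
Z2: 372 × 527 mm
Z3: 263 × 372 mm
Z4: 186 × 263 mm
Z5: 131 × 186 mm
→ matches Z4.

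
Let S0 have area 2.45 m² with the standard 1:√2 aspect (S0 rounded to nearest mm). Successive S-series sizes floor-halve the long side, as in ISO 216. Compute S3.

Let S0's short side be w mm. w · w√2 = 2.45 m² = 2,450,000 mm², so w ≈ 1316.2 mm and w√2 ≈ 1861.4 mm → S0 = 1316 × 1861 mm.
S1: ⌊1861/2⌋ × 1316 = 930 × 1316 mm
S2: ⌊1316/2⌋ × 930 = 658 × 930 mm
S3: ⌊930/2⌋ × 658 = 465 × 658 mm

465 × 658 mm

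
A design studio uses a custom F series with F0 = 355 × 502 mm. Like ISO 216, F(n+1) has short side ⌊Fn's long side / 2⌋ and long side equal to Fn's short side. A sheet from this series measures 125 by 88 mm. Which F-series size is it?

F4

F0: 355 × 502 mm
F1: 251 × 355 mm
F2: 177 × 251 mm
F3: 125 × 177 mm
F4: 88 × 125 mm
F5: 62 × 88 mm
→ matches F4.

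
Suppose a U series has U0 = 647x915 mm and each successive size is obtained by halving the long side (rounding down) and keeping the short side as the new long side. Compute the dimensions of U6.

U1: ⌊915/2⌋ × 647 = 457 × 647 mm
U2: ⌊647/2⌋ × 457 = 323 × 457 mm
U3: ⌊457/2⌋ × 323 = 228 × 323 mm
U4: ⌊323/2⌋ × 228 = 161 × 228 mm
U5: ⌊228/2⌋ × 161 = 114 × 161 mm
U6: ⌊161/2⌋ × 114 = 80 × 114 mm

80 × 114 mm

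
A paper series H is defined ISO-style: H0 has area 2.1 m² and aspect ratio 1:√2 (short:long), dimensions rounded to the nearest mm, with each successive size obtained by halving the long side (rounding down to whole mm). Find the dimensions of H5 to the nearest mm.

Let H0's short side be w mm. w · w√2 = 2.1 m² = 2,100,000 mm², so w ≈ 1218.6 mm and w√2 ≈ 1723.3 mm → H0 = 1219 × 1723 mm.
H1: ⌊1723/2⌋ × 1219 = 861 × 1219 mm
H2: ⌊1219/2⌋ × 861 = 609 × 861 mm
H3: ⌊861/2⌋ × 609 = 430 × 609 mm
H4: ⌊609/2⌋ × 430 = 304 × 430 mm
H5: ⌊430/2⌋ × 304 = 215 × 304 mm

215 × 304 mm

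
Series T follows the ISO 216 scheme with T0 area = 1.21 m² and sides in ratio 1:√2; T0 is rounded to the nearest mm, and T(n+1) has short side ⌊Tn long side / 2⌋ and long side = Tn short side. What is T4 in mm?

231 × 327 mm

Let T0's short side be w mm. w · w√2 = 1.21 m² = 1,210,000 mm², so w ≈ 925.0 mm and w√2 ≈ 1308.1 mm → T0 = 925 × 1308 mm.
T1: ⌊1308/2⌋ × 925 = 654 × 925 mm
T2: ⌊925/2⌋ × 654 = 462 × 654 mm
T3: ⌊654/2⌋ × 462 = 327 × 462 mm
T4: ⌊462/2⌋ × 327 = 231 × 327 mm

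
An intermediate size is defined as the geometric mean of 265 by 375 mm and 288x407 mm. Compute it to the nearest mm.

276 × 391 mm

Short side: √(265 · 288) = √76320 ≈ 276.3 → 276 mm
Long side: √(375 · 407) = √152625 ≈ 390.7 → 391 mm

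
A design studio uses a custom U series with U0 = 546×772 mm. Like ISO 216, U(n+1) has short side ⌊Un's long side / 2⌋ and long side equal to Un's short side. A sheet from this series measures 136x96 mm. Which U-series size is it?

U5

U0: 546 × 772 mm
U1: 386 × 546 mm
U2: 273 × 386 mm
U3: 193 × 273 mm
U4: 136 × 193 mm
U5: 96 × 136 mm
U6: 68 × 96 mm
→ matches U5.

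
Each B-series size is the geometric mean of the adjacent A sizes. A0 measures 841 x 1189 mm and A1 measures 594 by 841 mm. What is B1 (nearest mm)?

Short side: √(841 · 594) = √499554 ≈ 706.8 → 707 mm
Long side: √(1189 · 841) = √999949 ≈ 1000.0 → 1000 mm

707 × 1000 mm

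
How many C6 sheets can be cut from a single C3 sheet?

C3 = 324 × 458 mm; C6 = 114 × 162 mm.
Each halving step doubles the count; 3 steps from C3 to C6.
2^3 = 8.

8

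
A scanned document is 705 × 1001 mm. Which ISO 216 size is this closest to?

B1 (707 × 1000 mm)

Aspect ratio 1001/705 ≈ 1.420 — close to the ISO √2 ≈ 1.414.
In the B-series (B0 = 1000 × 1414 mm): B1 = 707 × 1000 mm.
Off by 3 mm total — nearest standard size.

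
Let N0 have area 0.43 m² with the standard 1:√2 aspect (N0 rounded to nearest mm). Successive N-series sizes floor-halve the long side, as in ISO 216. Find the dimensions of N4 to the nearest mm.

Let N0's short side be w mm. w · w√2 = 0.43 m² = 430,000 mm², so w ≈ 551.4 mm and w√2 ≈ 779.8 mm → N0 = 551 × 780 mm.
N1: ⌊780/2⌋ × 551 = 390 × 551 mm
N2: ⌊551/2⌋ × 390 = 275 × 390 mm
N3: ⌊390/2⌋ × 275 = 195 × 275 mm
N4: ⌊275/2⌋ × 195 = 137 × 195 mm

137 × 195 mm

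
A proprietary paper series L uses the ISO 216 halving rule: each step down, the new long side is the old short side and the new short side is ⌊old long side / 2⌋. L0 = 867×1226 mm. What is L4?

216 × 306 mm

L1: ⌊1226/2⌋ × 867 = 613 × 867 mm
L2: ⌊867/2⌋ × 613 = 433 × 613 mm
L3: ⌊613/2⌋ × 433 = 306 × 433 mm
L4: ⌊433/2⌋ × 306 = 216 × 306 mm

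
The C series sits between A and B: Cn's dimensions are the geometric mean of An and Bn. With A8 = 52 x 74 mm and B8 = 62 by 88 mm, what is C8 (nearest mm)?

57 × 81 mm

Short side: √(52 · 62) = √3224 ≈ 56.8 → 57 mm
Long side: √(74 · 88) = √6512 ≈ 80.7 → 81 mm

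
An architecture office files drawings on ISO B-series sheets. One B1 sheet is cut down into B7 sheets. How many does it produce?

Each ISO step halves the sheet: 1 × B1 → 2 × B2 → 4 × B3 → 8 × B4 → …
From B1 to B7 is 6 halving steps: 2^6 = 64.

64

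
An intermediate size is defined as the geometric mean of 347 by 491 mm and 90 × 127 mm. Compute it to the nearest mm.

177 × 250 mm

Short side: √(347 · 90) = √31230 ≈ 176.7 → 177 mm
Long side: √(491 · 127) = √62357 ≈ 249.7 → 250 mm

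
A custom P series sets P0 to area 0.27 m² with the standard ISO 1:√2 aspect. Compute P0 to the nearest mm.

Let the short side be w mm. Then w · w√2 = 0.27 m² = 270,000 mm².
w² = 270,000/√2, so w ≈ 436.9 mm; long side = w√2 ≈ 617.9 mm.

437 × 618 mm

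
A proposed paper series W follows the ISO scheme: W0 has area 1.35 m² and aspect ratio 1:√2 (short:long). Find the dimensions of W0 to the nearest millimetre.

977 × 1382 mm

Let the short side be w mm. Then w · w√2 = 1.35 m² = 1,350,000 mm².
w² = 1,350,000/√2, so w ≈ 977.0 mm; long side = w√2 ≈ 1381.7 mm.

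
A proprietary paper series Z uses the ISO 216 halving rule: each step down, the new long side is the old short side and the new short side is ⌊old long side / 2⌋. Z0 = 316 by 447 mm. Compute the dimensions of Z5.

55 × 79 mm

Z1: ⌊447/2⌋ × 316 = 223 × 316 mm
Z2: ⌊316/2⌋ × 223 = 158 × 223 mm
Z3: ⌊223/2⌋ × 158 = 111 × 158 mm
Z4: ⌊158/2⌋ × 111 = 79 × 111 mm
Z5: ⌊111/2⌋ × 79 = 55 × 79 mm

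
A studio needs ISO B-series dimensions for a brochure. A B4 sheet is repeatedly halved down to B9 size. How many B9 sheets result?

Each ISO step halves the sheet: 1 × B4 → 2 × B5 → 4 × B6 → 8 × B7 → …
From B4 to B9 is 5 halving steps: 2^5 = 32.

32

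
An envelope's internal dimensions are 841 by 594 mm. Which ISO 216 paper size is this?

Aspect ratio 841/594 ≈ 1.416 — close to the ISO √2 ≈ 1.414.
In the A-series (A0 area = 1 m²): A1 = 594 × 841 mm.

A1 (594 × 841 mm)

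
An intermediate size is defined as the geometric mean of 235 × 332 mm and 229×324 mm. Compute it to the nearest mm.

Short side: √(235 · 229) = √53815 ≈ 232.0 → 232 mm
Long side: √(332 · 324) = √107568 ≈ 328.0 → 328 mm

232 × 328 mm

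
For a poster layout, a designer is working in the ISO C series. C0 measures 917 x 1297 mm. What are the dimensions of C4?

229 × 324 mm

C1: ⌊1297/2⌋ × 917 = 648 × 917 mm
C2: ⌊917/2⌋ × 648 = 458 × 648 mm
C3: ⌊648/2⌋ × 458 = 324 × 458 mm
C4: ⌊458/2⌋ × 324 = 229 × 324 mm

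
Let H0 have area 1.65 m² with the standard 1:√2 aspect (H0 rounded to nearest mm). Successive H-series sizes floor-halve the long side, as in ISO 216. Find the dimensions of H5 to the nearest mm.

191 × 270 mm

Let H0's short side be w mm. w · w√2 = 1.65 m² = 1,650,000 mm², so w ≈ 1080.2 mm and w√2 ≈ 1527.6 mm → H0 = 1080 × 1528 mm.
H1: ⌊1528/2⌋ × 1080 = 764 × 1080 mm
H2: ⌊1080/2⌋ × 764 = 540 × 764 mm
H3: ⌊764/2⌋ × 540 = 382 × 540 mm
H4: ⌊540/2⌋ × 382 = 270 × 382 mm
H5: ⌊382/2⌋ × 270 = 191 × 270 mm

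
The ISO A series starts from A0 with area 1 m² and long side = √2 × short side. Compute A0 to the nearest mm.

841 × 1189 mm

Let the short side be w mm. Then the long side is w√2 and w · w√2 = 10⁶ mm².
w² = 10⁶/√2, so w = 1000 / 2^(1/4) ≈ 840.9 mm; long side = 1000 · 2^(1/4) ≈ 1189.2 mm.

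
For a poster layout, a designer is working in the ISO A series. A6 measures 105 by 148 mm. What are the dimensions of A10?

A7: ⌊148/2⌋ × 105 = 74 × 105 mm
A8: ⌊105/2⌋ × 74 = 52 × 74 mm
A9: ⌊74/2⌋ × 52 = 37 × 52 mm
A10: ⌊52/2⌋ × 37 = 26 × 37 mm

26 × 37 mm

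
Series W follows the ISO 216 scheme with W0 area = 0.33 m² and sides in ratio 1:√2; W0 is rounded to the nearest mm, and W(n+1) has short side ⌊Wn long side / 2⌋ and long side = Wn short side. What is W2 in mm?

Let W0's short side be w mm. w · w√2 = 0.33 m² = 330,000 mm², so w ≈ 483.1 mm and w√2 ≈ 683.1 mm → W0 = 483 × 683 mm.
W1: ⌊683/2⌋ × 483 = 341 × 483 mm
W2: ⌊483/2⌋ × 341 = 241 × 341 mm

241 × 341 mm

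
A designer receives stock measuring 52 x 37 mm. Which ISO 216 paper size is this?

A9 (37 × 52 mm)

Aspect ratio 52/37 ≈ 1.405 — close to the ISO √2 ≈ 1.414.
In the A-series (A0 area = 1 m²): A9 = 37 × 52 mm.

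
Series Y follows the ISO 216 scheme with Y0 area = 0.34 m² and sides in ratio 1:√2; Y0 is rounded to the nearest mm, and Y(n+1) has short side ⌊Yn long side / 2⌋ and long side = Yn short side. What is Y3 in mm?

Let Y0's short side be w mm. w · w√2 = 0.34 m² = 340,000 mm², so w ≈ 490.3 mm and w√2 ≈ 693.4 mm → Y0 = 490 × 693 mm.
Y1: ⌊693/2⌋ × 490 = 346 × 490 mm
Y2: ⌊490/2⌋ × 346 = 245 × 346 mm
Y3: ⌊346/2⌋ × 245 = 173 × 245 mm

173 × 245 mm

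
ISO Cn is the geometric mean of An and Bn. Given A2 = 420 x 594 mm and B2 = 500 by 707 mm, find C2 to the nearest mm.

458 × 648 mm

Short side: √(420 · 500) = √210000 ≈ 458.3 → 458 mm
Long side: √(594 · 707) = √419958 ≈ 648.0 → 648 mm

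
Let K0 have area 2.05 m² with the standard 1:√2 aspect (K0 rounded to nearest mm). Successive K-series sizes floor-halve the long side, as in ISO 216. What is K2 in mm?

602 × 851 mm

Let K0's short side be w mm. w · w√2 = 2.05 m² = 2,050,000 mm², so w ≈ 1204.0 mm and w√2 ≈ 1702.7 mm → K0 = 1204 × 1703 mm.
K1: ⌊1703/2⌋ × 1204 = 851 × 1204 mm
K2: ⌊1204/2⌋ × 851 = 602 × 851 mm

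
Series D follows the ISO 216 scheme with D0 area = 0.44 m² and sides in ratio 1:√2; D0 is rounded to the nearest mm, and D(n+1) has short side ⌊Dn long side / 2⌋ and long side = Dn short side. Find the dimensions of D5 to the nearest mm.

98 × 139 mm

Let D0's short side be w mm. w · w√2 = 0.44 m² = 440,000 mm², so w ≈ 557.8 mm and w√2 ≈ 788.8 mm → D0 = 558 × 789 mm.
D1: ⌊789/2⌋ × 558 = 394 × 558 mm
D2: ⌊558/2⌋ × 394 = 279 × 394 mm
D3: ⌊394/2⌋ × 279 = 197 × 279 mm
D4: ⌊279/2⌋ × 197 = 139 × 197 mm
D5: ⌊197/2⌋ × 139 = 98 × 139 mm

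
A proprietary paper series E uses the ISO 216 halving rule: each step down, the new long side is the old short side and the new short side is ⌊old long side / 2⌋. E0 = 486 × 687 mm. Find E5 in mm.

E1: ⌊687/2⌋ × 486 = 343 × 486 mm
E2: ⌊486/2⌋ × 343 = 243 × 343 mm
E3: ⌊343/2⌋ × 243 = 171 × 243 mm
E4: ⌊243/2⌋ × 171 = 121 × 171 mm
E5: ⌊171/2⌋ × 121 = 85 × 121 mm

85 × 121 mm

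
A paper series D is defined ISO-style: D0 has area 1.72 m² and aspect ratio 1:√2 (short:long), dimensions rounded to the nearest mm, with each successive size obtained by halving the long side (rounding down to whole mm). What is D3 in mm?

390 × 551 mm

Let D0's short side be w mm. w · w√2 = 1.72 m² = 1,720,000 mm², so w ≈ 1102.8 mm and w√2 ≈ 1559.6 mm → D0 = 1103 × 1560 mm.
D1: ⌊1560/2⌋ × 1103 = 780 × 1103 mm
D2: ⌊1103/2⌋ × 780 = 551 × 780 mm
D3: ⌊780/2⌋ × 551 = 390 × 551 mm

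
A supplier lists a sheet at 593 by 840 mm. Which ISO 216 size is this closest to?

A1 (594 × 841 mm)

Aspect ratio 840/593 ≈ 1.417 — close to the ISO √2 ≈ 1.414.
In the A-series (A0 area = 1 m²): A1 = 594 × 841 mm.
Off by 2 mm total — nearest standard size.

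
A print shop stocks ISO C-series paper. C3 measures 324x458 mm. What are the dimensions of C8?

57 × 81 mm

C4: ⌊458/2⌋ × 324 = 229 × 324 mm
C5: ⌊324/2⌋ × 229 = 162 × 229 mm
C6: ⌊229/2⌋ × 162 = 114 × 162 mm
C7: ⌊162/2⌋ × 114 = 81 × 114 mm
C8: ⌊114/2⌋ × 81 = 57 × 81 mm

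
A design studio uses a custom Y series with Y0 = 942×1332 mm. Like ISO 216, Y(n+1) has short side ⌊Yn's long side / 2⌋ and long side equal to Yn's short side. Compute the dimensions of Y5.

Y1 = 666 × 942 mm (from Y0 by 1 halving).
Y2: ⌊942/2⌋ × 666 = 471 × 666 mm
Y3: ⌊666/2⌋ × 471 = 333 × 471 mm
Y4: ⌊471/2⌋ × 333 = 235 × 333 mm
Y5: ⌊333/2⌋ × 235 = 166 × 235 mm

166 × 235 mm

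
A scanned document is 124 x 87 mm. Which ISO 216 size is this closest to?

B7 (88 × 125 mm)

Aspect ratio 124/87 ≈ 1.425 — close to the ISO √2 ≈ 1.414.
In the B-series (B0 = 1000 × 1414 mm): B7 = 88 × 125 mm.
Off by 2 mm total — nearest standard size.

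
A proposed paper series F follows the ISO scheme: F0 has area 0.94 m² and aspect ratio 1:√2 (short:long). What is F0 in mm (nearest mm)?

Let the short side be w mm. Then w · w√2 = 0.94 m² = 940,000 mm².
w² = 940,000/√2, so w ≈ 815.3 mm; long side = w√2 ≈ 1153.0 mm.

815 × 1153 mm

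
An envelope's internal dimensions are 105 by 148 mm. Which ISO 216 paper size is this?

Aspect ratio 148/105 ≈ 1.410 — close to the ISO √2 ≈ 1.414.
In the A-series (A0 area = 1 m²): A6 = 105 × 148 mm.

A6 (105 × 148 mm)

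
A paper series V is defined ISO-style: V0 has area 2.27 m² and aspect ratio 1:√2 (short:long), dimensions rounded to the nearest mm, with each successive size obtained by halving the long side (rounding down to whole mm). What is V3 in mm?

Let V0's short side be w mm. w · w√2 = 2.27 m² = 2,270,000 mm², so w ≈ 1266.9 mm and w√2 ≈ 1791.7 mm → V0 = 1267 × 1792 mm.
V1: ⌊1792/2⌋ × 1267 = 896 × 1267 mm
V2: ⌊1267/2⌋ × 896 = 633 × 896 mm
V3: ⌊896/2⌋ × 633 = 448 × 633 mm

448 × 633 mm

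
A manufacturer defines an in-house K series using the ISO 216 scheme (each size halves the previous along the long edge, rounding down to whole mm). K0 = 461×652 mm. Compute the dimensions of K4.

115 × 163 mm

K1: ⌊652/2⌋ × 461 = 326 × 461 mm
K2: ⌊461/2⌋ × 326 = 230 × 326 mm
K3: ⌊326/2⌋ × 230 = 163 × 230 mm
K4: ⌊230/2⌋ × 163 = 115 × 163 mm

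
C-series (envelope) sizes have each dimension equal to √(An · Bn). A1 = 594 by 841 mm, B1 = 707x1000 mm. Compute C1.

648 × 917 mm

Short side: √(594 · 707) = √419958 ≈ 648.0 → 648 mm
Long side: √(841 · 1000) = √841000 ≈ 917.1 → 917 mm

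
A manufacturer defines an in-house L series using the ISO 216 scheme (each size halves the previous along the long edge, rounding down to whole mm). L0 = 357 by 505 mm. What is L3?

L1: ⌊505/2⌋ × 357 = 252 × 357 mm
L2: ⌊357/2⌋ × 252 = 178 × 252 mm
L3: ⌊252/2⌋ × 178 = 126 × 178 mm

126 × 178 mm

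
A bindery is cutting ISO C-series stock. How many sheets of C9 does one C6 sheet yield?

C6 = 114 × 162 mm; C9 = 40 × 57 mm.
Each halving step doubles the count; 3 steps from C6 to C9.
2^3 = 8.

8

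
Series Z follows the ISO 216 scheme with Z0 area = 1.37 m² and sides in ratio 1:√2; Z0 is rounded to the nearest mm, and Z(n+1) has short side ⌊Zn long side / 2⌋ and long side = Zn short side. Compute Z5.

Let Z0's short side be w mm. w · w√2 = 1.37 m² = 1,370,000 mm², so w ≈ 984.2 mm and w√2 ≈ 1391.9 mm → Z0 = 984 × 1392 mm.
Z1: ⌊1392/2⌋ × 984 = 696 × 984 mm
Z2: ⌊984/2⌋ × 696 = 492 × 696 mm
Z3: ⌊696/2⌋ × 492 = 348 × 492 mm
Z4: ⌊492/2⌋ × 348 = 246 × 348 mm
Z5: ⌊348/2⌋ × 246 = 174 × 246 mm

174 × 246 mm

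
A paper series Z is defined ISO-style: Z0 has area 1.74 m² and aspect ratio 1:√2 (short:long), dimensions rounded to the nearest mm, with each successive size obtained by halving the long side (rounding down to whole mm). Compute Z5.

Let Z0's short side be w mm. w · w√2 = 1.74 m² = 1,740,000 mm², so w ≈ 1109.2 mm and w√2 ≈ 1568.7 mm → Z0 = 1109 × 1569 mm.
Z1: ⌊1569/2⌋ × 1109 = 784 × 1109 mm
Z2: ⌊1109/2⌋ × 784 = 554 × 784 mm
Z3: ⌊784/2⌋ × 554 = 392 × 554 mm
Z4: ⌊554/2⌋ × 392 = 277 × 392 mm
Z5: ⌊392/2⌋ × 277 = 196 × 277 mm

196 × 277 mm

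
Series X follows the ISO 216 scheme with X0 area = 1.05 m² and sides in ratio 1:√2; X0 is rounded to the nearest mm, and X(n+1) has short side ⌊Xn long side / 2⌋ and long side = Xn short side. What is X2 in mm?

431 × 609 mm

Let X0's short side be w mm. w · w√2 = 1.05 m² = 1,050,000 mm², so w ≈ 861.7 mm and w√2 ≈ 1218.6 mm → X0 = 862 × 1219 mm.
X1: ⌊1219/2⌋ × 862 = 609 × 862 mm
X2: ⌊862/2⌋ × 609 = 431 × 609 mm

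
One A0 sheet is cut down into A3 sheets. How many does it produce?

Each ISO step halves the sheet: 1 × A0 → 2 × A1 → 4 × A2 → 8 × A3
From A0 to A3 is 3 halving steps: 2^3 = 8.

8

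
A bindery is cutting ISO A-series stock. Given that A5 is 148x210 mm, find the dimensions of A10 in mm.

A6: ⌊210/2⌋ × 148 = 105 × 148 mm
A7: ⌊148/2⌋ × 105 = 74 × 105 mm
A8: ⌊105/2⌋ × 74 = 52 × 74 mm
A9: ⌊74/2⌋ × 52 = 37 × 52 mm
A10: ⌊52/2⌋ × 37 = 26 × 37 mm

26 × 37 mm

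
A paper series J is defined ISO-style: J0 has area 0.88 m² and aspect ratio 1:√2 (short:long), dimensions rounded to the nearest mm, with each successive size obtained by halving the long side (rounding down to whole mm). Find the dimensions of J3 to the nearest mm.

279 × 394 mm

Let J0's short side be w mm. w · w√2 = 0.88 m² = 880,000 mm², so w ≈ 788.8 mm and w√2 ≈ 1115.6 mm → J0 = 789 × 1116 mm.
J1: ⌊1116/2⌋ × 789 = 558 × 789 mm
J2: ⌊789/2⌋ × 558 = 394 × 558 mm
J3: ⌊558/2⌋ × 394 = 279 × 394 mm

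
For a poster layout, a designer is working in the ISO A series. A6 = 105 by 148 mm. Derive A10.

26 × 37 mm

A7: ⌊148/2⌋ × 105 = 74 × 105 mm
A8: ⌊105/2⌋ × 74 = 52 × 74 mm
A9: ⌊74/2⌋ × 52 = 37 × 52 mm
A10: ⌊52/2⌋ × 37 = 26 × 37 mm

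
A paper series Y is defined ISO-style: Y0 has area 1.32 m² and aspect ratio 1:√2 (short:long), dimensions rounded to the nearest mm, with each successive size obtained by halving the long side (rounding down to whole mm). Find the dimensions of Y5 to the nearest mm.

Let Y0's short side be w mm. w · w√2 = 1.32 m² = 1,320,000 mm², so w ≈ 966.1 mm and w√2 ≈ 1366.3 mm → Y0 = 966 × 1366 mm.
Y1: ⌊1366/2⌋ × 966 = 683 × 966 mm
Y2: ⌊966/2⌋ × 683 = 483 × 683 mm
Y3: ⌊683/2⌋ × 483 = 341 × 483 mm
Y4: ⌊483/2⌋ × 341 = 241 × 341 mm
Y5: ⌊341/2⌋ × 241 = 170 × 241 mm

170 × 241 mm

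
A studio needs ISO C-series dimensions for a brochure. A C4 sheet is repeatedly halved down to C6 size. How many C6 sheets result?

Each ISO step halves the sheet: 1 × C4 → 2 × C5 → 4 × C6
From C4 to C6 is 2 halving steps: 2^2 = 4.

4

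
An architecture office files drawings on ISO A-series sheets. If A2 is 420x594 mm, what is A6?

105 × 148 mm

A3: ⌊594/2⌋ × 420 = 297 × 420 mm
A4: ⌊420/2⌋ × 297 = 210 × 297 mm
A5: ⌊297/2⌋ × 210 = 148 × 210 mm
A6: ⌊210/2⌋ × 148 = 105 × 148 mm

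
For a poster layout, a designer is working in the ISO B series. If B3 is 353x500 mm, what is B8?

62 × 88 mm

B4: ⌊500/2⌋ × 353 = 250 × 353 mm
B5: ⌊353/2⌋ × 250 = 176 × 250 mm
B6: ⌊250/2⌋ × 176 = 125 × 176 mm
B7: ⌊176/2⌋ × 125 = 88 × 125 mm
B8: ⌊125/2⌋ × 88 = 62 × 88 mm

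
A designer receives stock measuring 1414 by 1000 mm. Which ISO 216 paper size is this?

B0 (1000 × 1414 mm)

Aspect ratio 1414/1000 ≈ 1.414 — close to the ISO √2 ≈ 1.414.
In the B-series (B0 = 1000 × 1414 mm): B0 = 1000 × 1414 mm.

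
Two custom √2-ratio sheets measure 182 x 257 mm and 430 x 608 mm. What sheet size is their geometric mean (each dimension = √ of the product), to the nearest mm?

280 × 395 mm

Short side: √(182 · 430) = √78260 ≈ 279.7 → 280 mm
Long side: √(257 · 608) = √156256 ≈ 395.3 → 395 mm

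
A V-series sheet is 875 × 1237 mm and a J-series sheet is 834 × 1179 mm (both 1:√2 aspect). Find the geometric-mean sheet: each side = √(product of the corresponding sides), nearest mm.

Short side: √(875 · 834) = √729750 ≈ 854.3 → 854 mm
Long side: √(1237 · 1179) = √1458423 ≈ 1207.7 → 1208 mm

854 × 1208 mm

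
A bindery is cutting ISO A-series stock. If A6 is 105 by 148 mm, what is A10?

A7: ⌊148/2⌋ × 105 = 74 × 105 mm
A8: ⌊105/2⌋ × 74 = 52 × 74 mm
A9: ⌊74/2⌋ × 52 = 37 × 52 mm
A10: ⌊52/2⌋ × 37 = 26 × 37 mm

26 × 37 mm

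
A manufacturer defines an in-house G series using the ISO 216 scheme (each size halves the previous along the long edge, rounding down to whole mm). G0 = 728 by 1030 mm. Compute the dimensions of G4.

182 × 257 mm

G1: ⌊1030/2⌋ × 728 = 515 × 728 mm
G2: ⌊728/2⌋ × 515 = 364 × 515 mm
G3: ⌊515/2⌋ × 364 = 257 × 364 mm
G4: ⌊364/2⌋ × 257 = 182 × 257 mm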